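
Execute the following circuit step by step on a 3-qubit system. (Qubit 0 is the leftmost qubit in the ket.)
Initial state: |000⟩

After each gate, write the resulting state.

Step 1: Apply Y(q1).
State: i|010⟩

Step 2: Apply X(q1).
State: i|000⟩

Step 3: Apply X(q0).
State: i|100⟩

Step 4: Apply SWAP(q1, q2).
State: i|100⟩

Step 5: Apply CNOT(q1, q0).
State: i|100⟩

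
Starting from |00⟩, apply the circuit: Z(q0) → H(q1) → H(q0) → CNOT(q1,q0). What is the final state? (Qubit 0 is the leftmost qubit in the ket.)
1/2|00⟩ + 1/2|01⟩ + 1/2|10⟩ + 1/2|11⟩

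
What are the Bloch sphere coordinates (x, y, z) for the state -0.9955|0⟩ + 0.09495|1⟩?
(-0.189, 0, 0.982)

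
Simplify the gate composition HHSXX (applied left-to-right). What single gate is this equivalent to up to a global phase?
S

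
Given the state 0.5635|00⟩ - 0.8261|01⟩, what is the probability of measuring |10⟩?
0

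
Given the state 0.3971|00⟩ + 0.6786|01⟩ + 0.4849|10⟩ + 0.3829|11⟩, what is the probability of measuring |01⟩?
0.4605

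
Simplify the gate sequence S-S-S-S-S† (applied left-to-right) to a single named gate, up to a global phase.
S†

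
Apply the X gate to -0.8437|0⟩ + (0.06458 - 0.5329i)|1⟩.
(0.06458 - 0.5329i)|0⟩ - 0.8437|1⟩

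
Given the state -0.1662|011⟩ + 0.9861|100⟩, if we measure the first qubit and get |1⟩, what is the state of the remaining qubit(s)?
|00⟩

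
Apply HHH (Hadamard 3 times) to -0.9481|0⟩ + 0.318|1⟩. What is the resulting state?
-0.4455|0⟩ - 0.8953|1⟩

H² = I, so H^3 = H: a single Hadamard. With (a, b) = (-0.9481, 0.318), H gives ((a + b)/√2, (a − b)/√2) = (-0.4455, -0.8953).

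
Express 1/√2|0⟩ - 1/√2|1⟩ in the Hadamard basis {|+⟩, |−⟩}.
|−⟩

With |ψ⟩ = α|0⟩ + β|1⟩, the Hadamard-basis coefficients are ⟨+|ψ⟩ = (α + β)/√2 and ⟨−|ψ⟩ = (α − β)/√2.
Here α = 1/√2, β = -1/√2: (α + β)/√2 = 0, (α − β)/√2 = 1.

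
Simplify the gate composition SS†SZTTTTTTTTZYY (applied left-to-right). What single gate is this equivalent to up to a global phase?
S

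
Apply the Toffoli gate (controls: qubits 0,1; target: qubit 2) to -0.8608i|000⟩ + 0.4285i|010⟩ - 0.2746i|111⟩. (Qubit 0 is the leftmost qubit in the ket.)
-0.8608i|000⟩ + 0.4285i|010⟩ - 0.2746i|110⟩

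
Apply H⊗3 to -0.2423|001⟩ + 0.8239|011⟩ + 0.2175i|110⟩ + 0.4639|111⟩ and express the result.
(0.3696 + 0.0769i)|000⟩ + (-0.3696 + 0.0769i)|001⟩ + (-0.541 - 0.0769i)|010⟩ + (0.541 - 0.0769i)|011⟩ + (0.04161 - 0.0769i)|100⟩ + (-0.04161 - 0.0769i)|101⟩ + (-0.2129 + 0.0769i)|110⟩ + (0.2129 + 0.0769i)|111⟩

H⊗3 gives amp(|y⟩) = (1/2√2) Σ_x (−1)^(x·y) amp(|x⟩), where x·y is the number of positions in which both x and y have a 1.
|000⟩: (-0.2423 + 0.8239 + 0.2175i + 0.4639)/(2√2) = (0.3696 + 0.0769i)
|001⟩: (0.2423 - 0.8239 + 0.2175i - 0.4639)/(2√2) = (-0.3696 + 0.0769i)
|010⟩: (-0.2423 - 0.8239 - 0.2175i - 0.4639)/(2√2) = (-0.541 - 0.0769i)
|011⟩: (0.2423 + 0.8239 - 0.2175i + 0.4639)/(2√2) = (0.541 - 0.0769i)
|100⟩: (-0.2423 + 0.8239 - 0.2175i - 0.4639)/(2√2) = (0.04161 - 0.0769i)
|101⟩: (0.2423 - 0.8239 - 0.2175i + 0.4639)/(2√2) = (-0.04161 - 0.0769i)
|110⟩: (-0.2423 - 0.8239 + 0.2175i + 0.4639)/(2√2) = (-0.2129 + 0.0769i)
|111⟩: (0.2423 + 0.8239 + 0.2175i - 0.4639)/(2√2) = (0.2129 + 0.0769i)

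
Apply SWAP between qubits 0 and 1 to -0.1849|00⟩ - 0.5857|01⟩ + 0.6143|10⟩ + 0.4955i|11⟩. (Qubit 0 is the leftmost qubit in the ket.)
-0.1849|00⟩ + 0.6143|01⟩ - 0.5857|10⟩ + 0.4955i|11⟩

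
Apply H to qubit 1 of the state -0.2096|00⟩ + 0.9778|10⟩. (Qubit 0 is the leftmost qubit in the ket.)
-0.1482|00⟩ - 0.1482|01⟩ + 0.6914|10⟩ + 0.6914|11⟩

H on qubit 1 mixes each pair of kets that differ only in qubit 1: amplitudes (a, b) of (|…0…⟩, |…1…⟩) become ((a + b)/√2, (a − b)/√2). Kets absent from the input have amplitude 0.
(|00⟩, |01⟩): (a, b) = (-0.2096, 0) → (-0.1482, -0.1482)
(|10⟩, |11⟩): (a, b) = (0.9778, 0) → (0.6914, 0.6914)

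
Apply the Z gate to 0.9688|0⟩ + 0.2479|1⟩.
0.9688|0⟩ - 0.2479|1⟩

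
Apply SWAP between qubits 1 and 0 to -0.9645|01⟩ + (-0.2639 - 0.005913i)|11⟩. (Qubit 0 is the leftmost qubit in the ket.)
-0.9645|10⟩ + (-0.2639 - 0.005913i)|11⟩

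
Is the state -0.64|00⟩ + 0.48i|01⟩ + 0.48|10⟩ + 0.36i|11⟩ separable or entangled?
Entangled

Writing the state as a|00⟩ + b|01⟩ + c|10⟩ + d|11⟩, it is a product state iff ad − bc = 0.
Here (a, b, c, d) = (-0.64, 0.48i, 0.48, 0.36i): ad − bc = (-0.64)(0.36i) − (0.48i)(0.48) = -0.4608i ≠ 0, so the state is entangled.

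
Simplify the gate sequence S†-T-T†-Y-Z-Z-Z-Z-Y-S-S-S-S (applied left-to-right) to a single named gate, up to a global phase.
S†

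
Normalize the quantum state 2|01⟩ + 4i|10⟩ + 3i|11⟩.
0.3714|01⟩ + 0.7428i|10⟩ + 0.5571i|11⟩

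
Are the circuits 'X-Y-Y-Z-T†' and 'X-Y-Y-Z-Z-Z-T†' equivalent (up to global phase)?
Yes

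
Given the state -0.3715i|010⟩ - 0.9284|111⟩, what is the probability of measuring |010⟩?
0.138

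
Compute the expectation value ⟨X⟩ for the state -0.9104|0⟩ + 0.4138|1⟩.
-0.7534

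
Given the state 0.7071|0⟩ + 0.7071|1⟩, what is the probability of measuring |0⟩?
0.5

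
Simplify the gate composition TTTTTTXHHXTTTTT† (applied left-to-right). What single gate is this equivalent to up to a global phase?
T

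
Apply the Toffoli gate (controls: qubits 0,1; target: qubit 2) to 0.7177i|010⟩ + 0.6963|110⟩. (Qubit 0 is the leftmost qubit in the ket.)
0.7177i|010⟩ + 0.6963|111⟩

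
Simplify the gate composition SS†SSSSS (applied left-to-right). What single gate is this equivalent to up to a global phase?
S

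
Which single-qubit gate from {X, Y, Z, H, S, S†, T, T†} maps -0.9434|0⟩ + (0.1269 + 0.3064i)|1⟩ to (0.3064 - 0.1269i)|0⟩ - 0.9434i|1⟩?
Y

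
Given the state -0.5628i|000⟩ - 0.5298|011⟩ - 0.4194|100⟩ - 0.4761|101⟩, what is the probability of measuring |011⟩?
0.2807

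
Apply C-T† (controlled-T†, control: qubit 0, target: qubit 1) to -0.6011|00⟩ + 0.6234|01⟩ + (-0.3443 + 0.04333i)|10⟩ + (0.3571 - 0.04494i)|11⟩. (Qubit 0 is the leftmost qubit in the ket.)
-0.6011|00⟩ + 0.6234|01⟩ + (-0.3443 + 0.04333i)|10⟩ + (0.2207 - 0.2843i)|11⟩

C-T† leaves the control-|0⟩ kets |00⟩, |01⟩ unchanged and applies T† to qubit 1 on the control-|1⟩ pair (|10⟩, |11⟩).
T† = [[1, 0], [0, (1/√2 - (1/√2)i)]].
With a = amp(|10⟩) = (-0.3443 + 0.04333i) and b = amp(|11⟩) = (0.3571 - 0.04494i):
new amp(|10⟩) = (1)·a = (-0.3443 + 0.04333i)
new amp(|11⟩) = (1/√2 - (1/√2)i)·b = (0.2207 - 0.2843i)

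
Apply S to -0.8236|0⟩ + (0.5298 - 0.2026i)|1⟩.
-0.8236|0⟩ + (0.2026 + 0.5298i)|1⟩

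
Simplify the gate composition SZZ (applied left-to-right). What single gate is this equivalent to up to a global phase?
S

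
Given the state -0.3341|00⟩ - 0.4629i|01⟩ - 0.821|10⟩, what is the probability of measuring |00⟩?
0.1116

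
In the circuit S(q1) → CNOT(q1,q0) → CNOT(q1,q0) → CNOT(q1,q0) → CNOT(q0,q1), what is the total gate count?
5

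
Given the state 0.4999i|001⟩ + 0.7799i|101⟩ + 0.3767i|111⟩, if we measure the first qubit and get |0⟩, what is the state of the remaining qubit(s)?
i|01⟩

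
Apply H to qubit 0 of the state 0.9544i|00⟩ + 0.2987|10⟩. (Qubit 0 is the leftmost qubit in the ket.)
(0.2112 + 0.6749i)|00⟩ + (-0.2112 + 0.6749i)|10⟩

H on qubit 0 mixes each pair of kets that differ only in qubit 0: amplitudes (a, b) of (|…0…⟩, |…1…⟩) become ((a + b)/√2, (a − b)/√2). Kets absent from the input have amplitude 0.
(|00⟩, |10⟩): (a, b) = (0.9544i, 0.2987) → ((0.2112 + 0.6749i), (-0.2112 + 0.6749i))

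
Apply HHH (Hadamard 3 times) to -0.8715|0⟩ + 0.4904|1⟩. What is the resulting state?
-0.2695|0⟩ - 0.963|1⟩

H² = I, so H^3 = H: a single Hadamard. With (a, b) = (-0.8715, 0.4904), H gives ((a + b)/√2, (a − b)/√2) = (-0.2695, -0.963).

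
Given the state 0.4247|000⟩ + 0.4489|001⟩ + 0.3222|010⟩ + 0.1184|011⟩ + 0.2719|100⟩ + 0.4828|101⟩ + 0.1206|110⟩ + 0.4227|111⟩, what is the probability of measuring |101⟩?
0.2331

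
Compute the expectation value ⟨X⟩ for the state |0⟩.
0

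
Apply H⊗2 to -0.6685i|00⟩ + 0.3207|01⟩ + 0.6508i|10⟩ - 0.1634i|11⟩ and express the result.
(0.1604 - 0.09055i)|00⟩ + (-0.1604 + 0.07285i)|01⟩ + (0.1604 - 0.578i)|10⟩ + (-0.1604 - 0.7414i)|11⟩

H⊗2 gives amp(|y⟩) = (1/2) Σ_x (−1)^(x·y) amp(|x⟩), where x·y is the number of positions in which both x and y have a 1.
|00⟩: (-0.6685i + 0.3207 + 0.6508i - 0.1634i)/2 = (0.1604 - 0.09055i)
|01⟩: (-0.6685i - 0.3207 + 0.6508i + 0.1634i)/2 = (-0.1604 + 0.07285i)
|10⟩: (-0.6685i + 0.3207 - 0.6508i + 0.1634i)/2 = (0.1604 - 0.578i)
|11⟩: (-0.6685i - 0.3207 - 0.6508i - 0.1634i)/2 = (-0.1604 - 0.7414i)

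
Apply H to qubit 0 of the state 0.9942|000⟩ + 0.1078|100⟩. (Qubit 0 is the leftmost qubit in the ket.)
0.7792|000⟩ + 0.6268|100⟩

H on qubit 0 mixes each pair of kets that differ only in qubit 0: amplitudes (a, b) of (|…0…⟩, |…1…⟩) become ((a + b)/√2, (a − b)/√2). Kets absent from the input have amplitude 0.
(|000⟩, |100⟩): (a, b) = (0.9942, 0.1078) → (0.7792, 0.6268)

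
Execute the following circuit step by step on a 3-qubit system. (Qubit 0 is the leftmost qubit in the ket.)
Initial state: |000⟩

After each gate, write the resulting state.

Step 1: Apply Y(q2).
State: i|001⟩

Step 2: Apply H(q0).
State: (1/√2)i|001⟩ + (1/√2)i|101⟩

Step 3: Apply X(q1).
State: (1/√2)i|011⟩ + (1/√2)i|111⟩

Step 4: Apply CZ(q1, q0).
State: (1/√2)i|011⟩ - (1/√2)i|111⟩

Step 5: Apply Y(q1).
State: 1/√2|001⟩ - 1/√2|101⟩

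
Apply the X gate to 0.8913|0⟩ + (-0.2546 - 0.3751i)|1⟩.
(-0.2546 - 0.3751i)|0⟩ + 0.8913|1⟩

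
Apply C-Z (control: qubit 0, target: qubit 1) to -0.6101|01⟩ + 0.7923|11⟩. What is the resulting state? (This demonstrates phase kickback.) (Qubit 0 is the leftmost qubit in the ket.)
-0.6101|01⟩ - 0.7923|11⟩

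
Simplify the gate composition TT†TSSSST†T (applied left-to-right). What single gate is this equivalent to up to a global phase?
T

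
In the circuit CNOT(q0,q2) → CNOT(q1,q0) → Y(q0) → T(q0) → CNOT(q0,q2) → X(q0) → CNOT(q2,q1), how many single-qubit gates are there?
3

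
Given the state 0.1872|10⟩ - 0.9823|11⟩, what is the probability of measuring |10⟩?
0.03504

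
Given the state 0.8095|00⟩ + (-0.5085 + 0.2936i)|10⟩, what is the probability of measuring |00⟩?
0.6553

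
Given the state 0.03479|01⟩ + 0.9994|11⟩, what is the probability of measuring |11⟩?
0.9988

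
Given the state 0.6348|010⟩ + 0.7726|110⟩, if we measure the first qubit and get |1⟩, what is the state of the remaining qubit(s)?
|10⟩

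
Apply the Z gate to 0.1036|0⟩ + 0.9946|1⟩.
0.1036|0⟩ - 0.9946|1⟩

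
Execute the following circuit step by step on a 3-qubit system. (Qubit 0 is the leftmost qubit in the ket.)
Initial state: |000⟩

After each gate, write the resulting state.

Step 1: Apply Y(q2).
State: i|001⟩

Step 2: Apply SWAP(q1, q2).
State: i|010⟩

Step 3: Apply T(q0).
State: i|010⟩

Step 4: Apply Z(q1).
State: -i|010⟩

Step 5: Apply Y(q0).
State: |110⟩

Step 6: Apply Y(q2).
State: i|111⟩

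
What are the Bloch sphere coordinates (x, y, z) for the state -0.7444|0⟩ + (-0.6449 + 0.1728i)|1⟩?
(0.9601, -0.2573, 0.1084)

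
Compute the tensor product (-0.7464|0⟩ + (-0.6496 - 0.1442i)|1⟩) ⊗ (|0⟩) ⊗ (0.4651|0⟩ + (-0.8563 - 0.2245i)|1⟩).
-0.3472|000⟩ + (0.6391 + 0.1676i)|001⟩ + (-0.3021 - 0.06707i)|100⟩ + (0.5239 + 0.2693i)|101⟩

amp(|b₁b₂…⟩) = product of the factor amplitudes for bits b₁, b₂, …; only kets whose every factor amplitude is nonzero survive.
|000⟩: (-0.7464)(1)(0.4651) = -0.3472
|001⟩: (-0.7464)(1)(-0.8563 - 0.2245i) = (0.6391 + 0.1676i)
|100⟩: (-0.6496 - 0.1442i)(1)(0.4651) = (-0.3021 - 0.06707i)
|101⟩: (-0.6496 - 0.1442i)(1)(-0.8563 - 0.2245i) = (0.5239 + 0.2693i)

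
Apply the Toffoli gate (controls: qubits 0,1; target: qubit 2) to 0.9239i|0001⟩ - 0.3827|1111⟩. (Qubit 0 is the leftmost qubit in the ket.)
0.9239i|0001⟩ - 0.3827|1101⟩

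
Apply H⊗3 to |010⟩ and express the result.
1/√8|000⟩ + 1/√8|001⟩ - 1/√8|010⟩ - 1/√8|011⟩ + 1/√8|100⟩ + 1/√8|101⟩ - 1/√8|110⟩ - 1/√8|111⟩

H⊗3 gives amp(|y⟩) = (1/2√2) Σ_x (−1)^(x·y) amp(|x⟩), where x·y is the number of positions in which both x and y have a 1.
|000⟩: (1)/(2√2) = 1/√8
|001⟩: (1)/(2√2) = 1/√8
|010⟩: (-1)/(2√2) = -1/√8
|011⟩: (-1)/(2√2) = -1/√8
|100⟩: (1)/(2√2) = 1/√8
|101⟩: (1)/(2√2) = 1/√8
|110⟩: (-1)/(2√2) = -1/√8
|111⟩: (-1)/(2√2) = -1/√8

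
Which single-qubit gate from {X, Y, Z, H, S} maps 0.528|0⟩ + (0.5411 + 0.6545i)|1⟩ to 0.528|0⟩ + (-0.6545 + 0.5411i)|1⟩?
S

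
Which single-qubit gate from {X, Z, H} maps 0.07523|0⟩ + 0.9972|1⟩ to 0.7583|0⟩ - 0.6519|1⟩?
H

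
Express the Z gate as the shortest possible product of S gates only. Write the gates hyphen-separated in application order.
S-S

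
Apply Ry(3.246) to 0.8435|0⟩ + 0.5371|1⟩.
-0.5804|0⟩ + 0.8143|1⟩

Ry(3.246) = [[cos(θ/2), −sin(θ/2)], [sin(θ/2), cos(θ/2)]]; θ = 3.246, cos(θ/2) ≈ -0.05218, sin(θ/2) ≈ 0.998638.
With a = amp(|0⟩) = 0.8435 and b = amp(|1⟩) = 0.5371:
new amp(|0⟩) = (-0.05218)·a + (-0.998638)·b = -0.5804
new amp(|1⟩) = (0.998638)·a + (-0.05218)·b = 0.8143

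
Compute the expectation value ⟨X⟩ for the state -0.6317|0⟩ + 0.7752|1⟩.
-0.9794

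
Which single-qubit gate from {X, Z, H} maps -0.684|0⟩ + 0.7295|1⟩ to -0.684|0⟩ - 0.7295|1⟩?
Z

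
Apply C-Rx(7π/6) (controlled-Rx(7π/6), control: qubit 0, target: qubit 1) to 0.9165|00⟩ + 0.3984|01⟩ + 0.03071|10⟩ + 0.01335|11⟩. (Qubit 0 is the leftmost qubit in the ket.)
0.9165|00⟩ + 0.3984|01⟩ + (-0.007948 - 0.0129i)|10⟩ + (-0.003455 - 0.02966i)|11⟩

C-Rx(7π/6) leaves the control-|0⟩ kets |00⟩, |01⟩ unchanged and applies Rx(7π/6) to qubit 1 on the control-|1⟩ pair (|10⟩, |11⟩).
Rx(7π/6) = [[cos(θ/2), −i·sin(θ/2)], [−i·sin(θ/2), cos(θ/2)]]; θ = 7π/6, cos(θ/2) ≈ -0.258819, sin(θ/2) ≈ 0.965926.
With a = amp(|10⟩) = 0.03071 and b = amp(|11⟩) = 0.01335:
new amp(|10⟩) = (-0.258819)·a + (-0.965926i)·b = (-0.007948 - 0.0129i)
new amp(|11⟩) = (-0.965926i)·a + (-0.258819)·b = (-0.003455 - 0.02966i)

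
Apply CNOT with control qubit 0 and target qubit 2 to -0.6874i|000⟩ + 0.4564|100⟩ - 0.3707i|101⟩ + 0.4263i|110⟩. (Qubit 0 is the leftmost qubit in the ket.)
-0.6874i|000⟩ - 0.3707i|100⟩ + 0.4564|101⟩ + 0.4263i|111⟩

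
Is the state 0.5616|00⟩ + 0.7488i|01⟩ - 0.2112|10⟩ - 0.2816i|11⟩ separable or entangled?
Separable

Writing the state as a|00⟩ + b|01⟩ + c|10⟩ + d|11⟩, it is a product state iff ad − bc = 0.
Here (a, b, c, d) = (0.5616, 0.7488i, -0.2112, -0.2816i): ad − bc = (0.5616)(-0.2816i) − (0.7488i)(-0.2112) = 0, so the state is separable.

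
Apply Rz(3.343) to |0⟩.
(-0.1005 - 0.9949i)|0⟩

Rz(3.343) = [[e^(−iθ/2), 0], [0, e^(iθ/2)]] with e^(±iθ/2) = cos(θ/2) ± i·sin(θ/2); θ = 3.343, cos(θ/2) ≈ -0.100534, sin(θ/2) ≈ 0.994934.
With a = amp(|0⟩) = 1 and b = amp(|1⟩) = 0:
new amp(|0⟩) = (-0.100534 - 0.994934i)·a = (-0.1005 - 0.9949i)
new amp(|1⟩) = (-0.100534 + 0.994934i)·b = 0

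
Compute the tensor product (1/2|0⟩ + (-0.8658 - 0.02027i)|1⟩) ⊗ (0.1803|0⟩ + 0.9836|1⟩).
0.09015|00⟩ + 0.4918|01⟩ + (-0.1561 - 0.003655i)|10⟩ + (-0.8516 - 0.01994i)|11⟩

amp(|b₁b₂…⟩) = product of the factor amplitudes for bits b₁, b₂, …; only kets whose every factor amplitude is nonzero survive.
|00⟩: (1/2)(0.1803) = 0.09015
|01⟩: (1/2)(0.9836) = 0.4918
|10⟩: (-0.8658 - 0.02027i)(0.1803) = (-0.1561 - 0.003655i)
|11⟩: (-0.8658 - 0.02027i)(0.9836) = (-0.8516 - 0.01994i)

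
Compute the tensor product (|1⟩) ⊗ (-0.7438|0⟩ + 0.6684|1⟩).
-0.7438|10⟩ + 0.6684|11⟩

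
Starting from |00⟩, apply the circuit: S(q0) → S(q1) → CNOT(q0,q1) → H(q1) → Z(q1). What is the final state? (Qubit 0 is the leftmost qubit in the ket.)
1/√2|00⟩ - 1/√2|01⟩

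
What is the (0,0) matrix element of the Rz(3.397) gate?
(-0.1274 - 0.9919i)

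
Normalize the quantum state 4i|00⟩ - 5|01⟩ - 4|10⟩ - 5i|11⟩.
0.4417i|00⟩ - 0.5522|01⟩ - 0.4417|10⟩ - 0.5522i|11⟩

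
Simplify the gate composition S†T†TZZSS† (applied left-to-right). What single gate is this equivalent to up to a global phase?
S†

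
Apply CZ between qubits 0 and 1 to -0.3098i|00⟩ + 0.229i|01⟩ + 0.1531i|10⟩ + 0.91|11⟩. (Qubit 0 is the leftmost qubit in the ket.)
-0.3098i|00⟩ + 0.229i|01⟩ + 0.1531i|10⟩ - 0.91|11⟩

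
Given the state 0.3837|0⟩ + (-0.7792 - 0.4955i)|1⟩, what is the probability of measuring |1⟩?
0.8527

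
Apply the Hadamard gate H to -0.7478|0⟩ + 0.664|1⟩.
-0.05926|0⟩ - 0.9983|1⟩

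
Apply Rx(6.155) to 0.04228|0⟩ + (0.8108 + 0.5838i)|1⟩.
(-0.004802 - 0.05193i)|0⟩ + (-0.8091 - 0.5853i)|1⟩

Rx(6.155) = [[cos(θ/2), −i·sin(θ/2)], [−i·sin(θ/2), cos(θ/2)]]; θ = 6.155, cos(θ/2) ≈ -0.997947, sin(θ/2) ≈ 0.0640488.
With a = amp(|0⟩) = 0.04228 and b = amp(|1⟩) = (0.8108 + 0.5838i):
new amp(|0⟩) = (-0.997947)·a + (-0.0640488i)·b = (-0.004802 - 0.05193i)
new amp(|1⟩) = (-0.0640488i)·a + (-0.997947)·b = (-0.8091 - 0.5853i)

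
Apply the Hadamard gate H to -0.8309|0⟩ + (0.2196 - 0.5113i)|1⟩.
(-0.4323 - 0.3615i)|0⟩ + (-0.7428 + 0.3615i)|1⟩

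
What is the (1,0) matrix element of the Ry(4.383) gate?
0.8135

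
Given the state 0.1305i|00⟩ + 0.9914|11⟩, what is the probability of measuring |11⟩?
0.9829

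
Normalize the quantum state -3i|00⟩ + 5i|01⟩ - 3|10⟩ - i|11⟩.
-0.4523i|00⟩ + 0.7538i|01⟩ - 0.4523|10⟩ - 0.1508i|11⟩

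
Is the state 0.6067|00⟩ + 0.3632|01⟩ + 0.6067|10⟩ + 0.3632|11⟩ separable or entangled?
Separable

Writing the state as a|00⟩ + b|01⟩ + c|10⟩ + d|11⟩, it is a product state iff ad − bc = 0.
Here (a, b, c, d) = (0.6067, 0.3632, 0.6067, 0.3632): ad − bc = (0.6067)(0.3632) − (0.3632)(0.6067) = 0, so the state is separable.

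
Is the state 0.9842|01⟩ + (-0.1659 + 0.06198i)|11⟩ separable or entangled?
Separable

Writing the state as a|00⟩ + b|01⟩ + c|10⟩ + d|11⟩, it is a product state iff ad − bc = 0.
Here (a, b, c, d) = (0, 0.9842, 0, (-0.1659 + 0.06198i)): ad − bc = (0)(-0.1659 + 0.06198i) − (0.9842)(0) = 0, so the state is separable.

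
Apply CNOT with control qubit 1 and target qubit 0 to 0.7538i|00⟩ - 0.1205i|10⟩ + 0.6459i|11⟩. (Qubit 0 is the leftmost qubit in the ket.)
0.7538i|00⟩ + 0.6459i|01⟩ - 0.1205i|10⟩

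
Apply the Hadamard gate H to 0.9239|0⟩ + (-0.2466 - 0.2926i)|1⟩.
(0.4789 - 0.2069i)|0⟩ + (0.8277 + 0.2069i)|1⟩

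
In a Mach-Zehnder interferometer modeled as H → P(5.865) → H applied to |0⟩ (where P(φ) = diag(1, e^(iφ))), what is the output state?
(0.9569 - 0.2031i)|0⟩ + (0.04309 + 0.2031i)|1⟩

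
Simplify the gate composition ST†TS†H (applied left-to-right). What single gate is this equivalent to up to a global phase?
H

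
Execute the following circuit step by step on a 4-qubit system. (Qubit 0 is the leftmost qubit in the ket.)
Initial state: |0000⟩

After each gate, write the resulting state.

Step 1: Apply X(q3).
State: |0001⟩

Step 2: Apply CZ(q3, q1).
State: |0001⟩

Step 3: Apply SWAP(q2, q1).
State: |0001⟩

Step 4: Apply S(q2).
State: |0001⟩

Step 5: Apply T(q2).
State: |0001⟩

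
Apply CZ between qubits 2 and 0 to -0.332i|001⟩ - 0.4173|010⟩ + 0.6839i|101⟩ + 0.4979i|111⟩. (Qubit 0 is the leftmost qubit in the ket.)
-0.332i|001⟩ - 0.4173|010⟩ - 0.6839i|101⟩ - 0.4979i|111⟩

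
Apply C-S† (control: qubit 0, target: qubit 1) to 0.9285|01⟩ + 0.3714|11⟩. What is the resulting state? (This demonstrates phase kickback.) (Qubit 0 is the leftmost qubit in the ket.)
0.9285|01⟩ - 0.3714i|11⟩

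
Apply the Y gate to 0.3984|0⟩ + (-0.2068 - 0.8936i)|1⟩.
(-0.8936 + 0.2068i)|0⟩ + 0.3984i|1⟩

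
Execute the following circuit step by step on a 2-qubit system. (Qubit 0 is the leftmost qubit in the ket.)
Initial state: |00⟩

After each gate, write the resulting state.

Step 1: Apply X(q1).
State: |01⟩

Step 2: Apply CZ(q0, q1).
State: |01⟩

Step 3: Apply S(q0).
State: |01⟩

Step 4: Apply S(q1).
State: i|01⟩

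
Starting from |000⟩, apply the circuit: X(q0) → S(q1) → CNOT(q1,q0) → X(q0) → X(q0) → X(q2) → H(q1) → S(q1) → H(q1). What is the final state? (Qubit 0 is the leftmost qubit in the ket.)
(1/2 + (1/2)i)|101⟩ + (1/2 - (1/2)i)|111⟩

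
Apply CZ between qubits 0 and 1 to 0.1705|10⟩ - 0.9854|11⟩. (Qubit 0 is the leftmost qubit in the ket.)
0.1705|10⟩ + 0.9854|11⟩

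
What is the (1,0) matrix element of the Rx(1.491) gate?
-0.6783i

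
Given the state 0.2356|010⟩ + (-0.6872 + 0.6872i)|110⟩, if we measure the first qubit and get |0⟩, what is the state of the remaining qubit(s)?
|10⟩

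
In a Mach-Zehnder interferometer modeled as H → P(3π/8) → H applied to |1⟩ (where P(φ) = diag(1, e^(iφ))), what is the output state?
(0.3087 - 0.4619i)|0⟩ + (0.6913 + 0.4619i)|1⟩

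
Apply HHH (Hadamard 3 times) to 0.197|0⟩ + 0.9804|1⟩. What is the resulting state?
0.8325|0⟩ - 0.5539|1⟩

H² = I, so H^3 = H: a single Hadamard. With (a, b) = (0.197, 0.9804), H gives ((a + b)/√2, (a − b)/√2) = (0.8325, -0.5539).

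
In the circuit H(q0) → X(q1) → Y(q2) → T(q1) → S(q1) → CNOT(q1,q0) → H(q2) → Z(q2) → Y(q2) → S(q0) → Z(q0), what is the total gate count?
11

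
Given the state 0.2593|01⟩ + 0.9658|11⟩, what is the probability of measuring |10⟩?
0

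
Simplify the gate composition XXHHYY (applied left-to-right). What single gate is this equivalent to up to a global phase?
I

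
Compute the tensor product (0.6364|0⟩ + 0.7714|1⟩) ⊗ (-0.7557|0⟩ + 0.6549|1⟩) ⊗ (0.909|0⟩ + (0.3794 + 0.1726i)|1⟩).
-0.4372|000⟩ + (-0.1825 - 0.08301i)|001⟩ + 0.3789|010⟩ + (0.1581 + 0.07194i)|011⟩ - 0.5299|100⟩ + (-0.2212 - 0.1006i)|101⟩ + 0.4592|110⟩ + (0.1917 + 0.0872i)|111⟩

amp(|b₁b₂…⟩) = product of the factor amplitudes for bits b₁, b₂, …; only kets whose every factor amplitude is nonzero survive.
|000⟩: (0.6364)(-0.7557)(0.909) = -0.4372
|001⟩: (0.6364)(-0.7557)(0.3794 + 0.1726i) = (-0.1825 - 0.08301i)
|010⟩: (0.6364)(0.6549)(0.909) = 0.3789
|011⟩: (0.6364)(0.6549)(0.3794 + 0.1726i) = (0.1581 + 0.07194i)
|100⟩: (0.7714)(-0.7557)(0.909) = -0.5299
|101⟩: (0.7714)(-0.7557)(0.3794 + 0.1726i) = (-0.2212 - 0.1006i)
|110⟩: (0.7714)(0.6549)(0.909) = 0.4592
|111⟩: (0.7714)(0.6549)(0.3794 + 0.1726i) = (0.1917 + 0.0872i)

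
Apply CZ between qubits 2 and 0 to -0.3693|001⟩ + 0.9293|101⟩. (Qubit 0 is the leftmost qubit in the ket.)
-0.3693|001⟩ - 0.9293|101⟩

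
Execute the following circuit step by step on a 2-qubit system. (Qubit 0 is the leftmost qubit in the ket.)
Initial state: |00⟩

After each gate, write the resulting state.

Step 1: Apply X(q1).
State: |01⟩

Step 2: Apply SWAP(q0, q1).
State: |10⟩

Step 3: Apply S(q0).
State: i|10⟩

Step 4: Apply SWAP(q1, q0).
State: i|01⟩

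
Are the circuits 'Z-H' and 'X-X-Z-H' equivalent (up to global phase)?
Yes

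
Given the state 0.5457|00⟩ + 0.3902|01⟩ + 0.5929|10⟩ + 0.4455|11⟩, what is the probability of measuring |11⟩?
0.1985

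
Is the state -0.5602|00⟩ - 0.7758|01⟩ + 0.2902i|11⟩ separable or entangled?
Entangled

Writing the state as a|00⟩ + b|01⟩ + c|10⟩ + d|11⟩, it is a product state iff ad − bc = 0.
Here (a, b, c, d) = (-0.5602, -0.7758, 0, 0.2902i): ad − bc = (-0.5602)(0.2902i) − (-0.7758)(0) = -0.1626i ≠ 0, so the state is entangled.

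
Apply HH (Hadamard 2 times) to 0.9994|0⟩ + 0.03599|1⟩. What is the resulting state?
0.9994|0⟩ + 0.03599|1⟩

H² = I, so an even number of Hadamards cancels: H^2 = I and the state is unchanged.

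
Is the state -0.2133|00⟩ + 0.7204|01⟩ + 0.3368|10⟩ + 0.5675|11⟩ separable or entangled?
Entangled

Writing the state as a|00⟩ + b|01⟩ + c|10⟩ + d|11⟩, it is a product state iff ad − bc = 0.
Here (a, b, c, d) = (-0.2133, 0.7204, 0.3368, 0.5675): ad − bc = (-0.2133)(0.5675) − (0.7204)(0.3368) = -0.3637 ≠ 0, so the state is entangled.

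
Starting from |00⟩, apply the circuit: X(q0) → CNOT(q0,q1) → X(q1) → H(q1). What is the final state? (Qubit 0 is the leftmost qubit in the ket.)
1/√2|10⟩ + 1/√2|11⟩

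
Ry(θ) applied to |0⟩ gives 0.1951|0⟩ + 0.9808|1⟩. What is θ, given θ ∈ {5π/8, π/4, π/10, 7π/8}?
7π/8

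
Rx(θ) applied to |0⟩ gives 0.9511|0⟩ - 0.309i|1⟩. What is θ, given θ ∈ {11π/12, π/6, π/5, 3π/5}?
π/5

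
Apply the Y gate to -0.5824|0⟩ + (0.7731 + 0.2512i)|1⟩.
(0.2512 - 0.7731i)|0⟩ - 0.5824i|1⟩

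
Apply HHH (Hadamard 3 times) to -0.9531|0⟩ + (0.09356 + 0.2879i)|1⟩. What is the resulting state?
(-0.6078 + 0.2036i)|0⟩ + (-0.7401 - 0.2036i)|1⟩

H² = I, so H^3 = H: a single Hadamard. With (a, b) = (-0.9531, (0.09356 + 0.2879i)), H gives ((a + b)/√2, (a − b)/√2) = ((-0.6078 + 0.2036i), (-0.7401 - 0.2036i)).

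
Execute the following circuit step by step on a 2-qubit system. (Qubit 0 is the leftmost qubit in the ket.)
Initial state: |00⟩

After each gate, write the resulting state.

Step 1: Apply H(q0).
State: 1/√2|00⟩ + 1/√2|10⟩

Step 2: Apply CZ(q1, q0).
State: 1/√2|00⟩ + 1/√2|10⟩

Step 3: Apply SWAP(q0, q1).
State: 1/√2|00⟩ + 1/√2|01⟩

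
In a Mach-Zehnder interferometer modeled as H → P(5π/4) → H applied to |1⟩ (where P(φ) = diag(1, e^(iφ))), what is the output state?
(0.8536 + (1/√8)i)|0⟩ + (0.1464 - (1/√8)i)|1⟩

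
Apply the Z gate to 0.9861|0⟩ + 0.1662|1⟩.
0.9861|0⟩ - 0.1662|1⟩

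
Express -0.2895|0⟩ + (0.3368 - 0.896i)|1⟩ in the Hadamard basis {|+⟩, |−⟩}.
(0.03345 - 0.6336i)|+⟩ + (-0.4429 + 0.6336i)|−⟩

With |ψ⟩ = α|0⟩ + β|1⟩, the Hadamard-basis coefficients are ⟨+|ψ⟩ = (α + β)/√2 and ⟨−|ψ⟩ = (α − β)/√2.
Here α = -0.2895, β = (0.3368 - 0.896i): (α + β)/√2 = (0.03345 - 0.6336i), (α − β)/√2 = (-0.4429 + 0.6336i).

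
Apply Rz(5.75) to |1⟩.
(-0.9647 + 0.2634i)|1⟩

Rz(5.75) = [[e^(−iθ/2), 0], [0, e^(iθ/2)]] with e^(±iθ/2) = cos(θ/2) ± i·sin(θ/2); θ = 5.75, cos(θ/2) ≈ -0.964674, sin(θ/2) ≈ 0.263446.
With a = amp(|0⟩) = 0 and b = amp(|1⟩) = 1:
new amp(|0⟩) = (-0.964674 - 0.263446i)·a = 0
new amp(|1⟩) = (-0.964674 + 0.263446i)·b = (-0.9647 + 0.2634i)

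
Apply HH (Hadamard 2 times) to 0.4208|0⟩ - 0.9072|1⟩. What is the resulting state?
0.4208|0⟩ - 0.9072|1⟩

H² = I, so an even number of Hadamards cancels: H^2 = I and the state is unchanged.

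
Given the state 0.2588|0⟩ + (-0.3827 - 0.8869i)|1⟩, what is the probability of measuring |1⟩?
0.9331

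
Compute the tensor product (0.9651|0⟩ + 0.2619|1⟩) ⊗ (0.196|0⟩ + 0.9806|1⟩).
0.1892|00⟩ + 0.9464|01⟩ + 0.05133|10⟩ + 0.2568|11⟩

amp(|b₁b₂…⟩) = product of the factor amplitudes for bits b₁, b₂, …; only kets whose every factor amplitude is nonzero survive.
|00⟩: (0.9651)(0.196) = 0.1892
|01⟩: (0.9651)(0.9806) = 0.9464
|10⟩: (0.2619)(0.196) = 0.05133
|11⟩: (0.2619)(0.9806) = 0.2568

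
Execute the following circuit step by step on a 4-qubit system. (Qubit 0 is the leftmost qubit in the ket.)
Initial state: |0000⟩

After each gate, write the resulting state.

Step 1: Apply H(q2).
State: 1/√2|0000⟩ + 1/√2|0010⟩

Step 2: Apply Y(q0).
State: (1/√2)i|1000⟩ + (1/√2)i|1010⟩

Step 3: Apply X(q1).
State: (1/√2)i|1100⟩ + (1/√2)i|1110⟩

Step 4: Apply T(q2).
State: (1/√2)i|1100⟩ + (-1/2 + (1/2)i)|1110⟩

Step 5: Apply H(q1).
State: (1/2)i|1000⟩ + (-1/√8 + (1/√8)i)|1010⟩ - (1/2)i|1100⟩ + (1/√8 - (1/√8)i)|1110⟩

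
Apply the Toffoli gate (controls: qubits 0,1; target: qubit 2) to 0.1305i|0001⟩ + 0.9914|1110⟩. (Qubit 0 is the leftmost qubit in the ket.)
0.1305i|0001⟩ + 0.9914|1100⟩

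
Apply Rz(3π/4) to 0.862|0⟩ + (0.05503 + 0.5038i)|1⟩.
(0.3299 - 0.7964i)|0⟩ + (-0.4444 + 0.2436i)|1⟩

Rz(3π/4) = [[e^(−iθ/2), 0], [0, e^(iθ/2)]] with e^(±iθ/2) = cos(θ/2) ± i·sin(θ/2); θ = 3π/4, cos(θ/2) ≈ 0.382683, sin(θ/2) ≈ 0.92388.
With a = amp(|0⟩) = 0.862 and b = amp(|1⟩) = (0.05503 + 0.5038i):
new amp(|0⟩) = (0.382683 - 0.92388i)·a = (0.3299 - 0.7964i)
new amp(|1⟩) = (0.382683 + 0.92388i)·b = (-0.4444 + 0.2436i)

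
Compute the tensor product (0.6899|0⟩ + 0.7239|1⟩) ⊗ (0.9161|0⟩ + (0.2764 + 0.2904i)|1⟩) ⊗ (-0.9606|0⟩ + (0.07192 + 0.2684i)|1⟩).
-0.6071|000⟩ + (0.04545 + 0.1696i)|001⟩ + (-0.1832 - 0.1925i)|010⟩ + (-0.04006 + 0.06559i)|011⟩ - 0.637|100⟩ + (0.04769 + 0.178i)|101⟩ + (-0.1922 - 0.2019i)|110⟩ + (-0.04203 + 0.06882i)|111⟩

amp(|b₁b₂…⟩) = product of the factor amplitudes for bits b₁, b₂, …; only kets whose every factor amplitude is nonzero survive.
|000⟩: (0.6899)(0.9161)(-0.9606) = -0.6071
|001⟩: (0.6899)(0.9161)(0.07192 + 0.2684i) = (0.04545 + 0.1696i)
|010⟩: (0.6899)(0.2764 + 0.2904i)(-0.9606) = (-0.1832 - 0.1925i)
|011⟩: (0.6899)(0.2764 + 0.2904i)(0.07192 + 0.2684i) = (-0.04006 + 0.06559i)
|100⟩: (0.7239)(0.9161)(-0.9606) = -0.637
|101⟩: (0.7239)(0.9161)(0.07192 + 0.2684i) = (0.04769 + 0.178i)
|110⟩: (0.7239)(0.2764 + 0.2904i)(-0.9606) = (-0.1922 - 0.2019i)
|111⟩: (0.7239)(0.2764 + 0.2904i)(0.07192 + 0.2684i) = (-0.04203 + 0.06882i)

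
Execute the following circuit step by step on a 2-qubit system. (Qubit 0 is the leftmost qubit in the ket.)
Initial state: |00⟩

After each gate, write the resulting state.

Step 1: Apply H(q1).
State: 1/√2|00⟩ + 1/√2|01⟩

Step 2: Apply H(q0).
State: 1/2|00⟩ + 1/2|01⟩ + 1/2|10⟩ + 1/2|11⟩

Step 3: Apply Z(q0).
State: 1/2|00⟩ + 1/2|01⟩ - 1/2|10⟩ - 1/2|11⟩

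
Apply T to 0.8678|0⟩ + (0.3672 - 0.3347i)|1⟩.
0.8678|0⟩ + (0.4963 + 0.02298i)|1⟩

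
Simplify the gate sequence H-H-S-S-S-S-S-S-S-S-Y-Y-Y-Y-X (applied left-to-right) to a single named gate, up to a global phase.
X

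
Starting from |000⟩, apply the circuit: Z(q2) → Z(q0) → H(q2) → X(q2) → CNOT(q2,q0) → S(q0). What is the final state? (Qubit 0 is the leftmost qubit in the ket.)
1/√2|000⟩ + (1/√2)i|101⟩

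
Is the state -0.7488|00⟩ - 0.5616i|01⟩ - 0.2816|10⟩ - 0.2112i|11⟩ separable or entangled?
Separable

Writing the state as a|00⟩ + b|01⟩ + c|10⟩ + d|11⟩, it is a product state iff ad − bc = 0.
Here (a, b, c, d) = (-0.7488, -0.5616i, -0.2816, -0.2112i): ad − bc = (-0.7488)(-0.2112i) − (-0.5616i)(-0.2816) = 0, so the state is separable.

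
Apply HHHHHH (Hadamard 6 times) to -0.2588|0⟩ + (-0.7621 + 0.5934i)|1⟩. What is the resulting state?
-0.2588|0⟩ + (-0.7621 + 0.5934i)|1⟩

H² = I, so an even number of Hadamards cancels: H^6 = I and the state is unchanged.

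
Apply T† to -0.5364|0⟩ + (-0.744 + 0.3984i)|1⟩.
-0.5364|0⟩ + (-0.2444 + 0.8078i)|1⟩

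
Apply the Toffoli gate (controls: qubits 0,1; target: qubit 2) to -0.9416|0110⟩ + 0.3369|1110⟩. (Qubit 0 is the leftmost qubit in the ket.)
-0.9416|0110⟩ + 0.3369|1100⟩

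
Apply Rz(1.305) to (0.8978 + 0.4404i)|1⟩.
(0.446 + 0.895i)|1⟩

Rz(1.305) = [[e^(−iθ/2), 0], [0, e^(iθ/2)]] with e^(±iθ/2) = cos(θ/2) ± i·sin(θ/2); θ = 1.305, cos(θ/2) ≈ 0.794568, sin(θ/2) ≈ 0.607175.
With a = amp(|0⟩) = 0 and b = amp(|1⟩) = (0.8978 + 0.4404i):
new amp(|0⟩) = (0.794568 - 0.607175i)·a = 0
new amp(|1⟩) = (0.794568 + 0.607175i)·b = (0.446 + 0.895i)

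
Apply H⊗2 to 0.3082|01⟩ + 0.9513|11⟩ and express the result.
0.6298|00⟩ - 0.6298|01⟩ - 0.3216|10⟩ + 0.3216|11⟩

H⊗2 gives amp(|y⟩) = (1/2) Σ_x (−1)^(x·y) amp(|x⟩), where x·y is the number of positions in which both x and y have a 1.
|00⟩: (0.3082 + 0.9513)/2 = 0.6298
|01⟩: (-0.3082 - 0.9513)/2 = -0.6298
|10⟩: (0.3082 - 0.9513)/2 = -0.3216
|11⟩: (-0.3082 + 0.9513)/2 = 0.3216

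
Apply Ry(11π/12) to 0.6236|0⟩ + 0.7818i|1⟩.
(0.0814 - 0.7751i)|0⟩ + (0.6183 + 0.102i)|1⟩

Ry(11π/12) = [[cos(θ/2), −sin(θ/2)], [sin(θ/2), cos(θ/2)]]; θ = 11π/12, cos(θ/2) ≈ 0.130526, sin(θ/2) ≈ 0.991445.
With a = amp(|0⟩) = 0.6236 and b = amp(|1⟩) = 0.7818i:
new amp(|0⟩) = (0.130526)·a + (-0.991445)·b = (0.0814 - 0.7751i)
new amp(|1⟩) = (0.991445)·a + (0.130526)·b = (0.6183 + 0.102i)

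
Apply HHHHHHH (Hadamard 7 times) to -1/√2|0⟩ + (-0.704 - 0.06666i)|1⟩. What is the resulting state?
(-0.9978 - 0.04714i)|0⟩ + (-0.002197 + 0.04714i)|1⟩

H² = I, so H^7 = H: a single Hadamard. With (a, b) = (-1/√2, (-0.704 - 0.06666i)), H gives ((a + b)/√2, (a − b)/√2) = ((-0.9978 - 0.04714i), (-0.002197 + 0.04714i)).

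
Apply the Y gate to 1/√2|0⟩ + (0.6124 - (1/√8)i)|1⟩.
(-1/√8 - 0.6124i)|0⟩ + (1/√2)i|1⟩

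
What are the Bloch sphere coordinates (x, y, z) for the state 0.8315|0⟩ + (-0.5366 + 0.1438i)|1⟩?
(-0.8924, 0.2391, 0.3828)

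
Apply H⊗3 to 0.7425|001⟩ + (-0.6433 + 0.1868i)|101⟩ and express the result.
(0.03507 + 0.06604i)|000⟩ + (-0.03507 - 0.06604i)|001⟩ + (0.03507 + 0.06604i)|010⟩ + (-0.03507 - 0.06604i)|011⟩ + (0.49 - 0.06604i)|100⟩ + (-0.49 + 0.06604i)|101⟩ + (0.49 - 0.06604i)|110⟩ + (-0.49 + 0.06604i)|111⟩

H⊗3 gives amp(|y⟩) = (1/2√2) Σ_x (−1)^(x·y) amp(|x⟩), where x·y is the number of positions in which both x and y have a 1.
|000⟩: (0.7425 + (-0.6433 + 0.1868i))/(2√2) = (0.03507 + 0.06604i)
|001⟩: (-0.7425 - (-0.6433 + 0.1868i))/(2√2) = (-0.03507 - 0.06604i)
|010⟩: (0.7425 + (-0.6433 + 0.1868i))/(2√2) = (0.03507 + 0.06604i)
|011⟩: (-0.7425 - (-0.6433 + 0.1868i))/(2√2) = (-0.03507 - 0.06604i)
|100⟩: (0.7425 - (-0.6433 + 0.1868i))/(2√2) = (0.49 - 0.06604i)
|101⟩: (-0.7425 + (-0.6433 + 0.1868i))/(2√2) = (-0.49 + 0.06604i)
|110⟩: (0.7425 - (-0.6433 + 0.1868i))/(2√2) = (0.49 - 0.06604i)
|111⟩: (-0.7425 + (-0.6433 + 0.1868i))/(2√2) = (-0.49 + 0.06604i)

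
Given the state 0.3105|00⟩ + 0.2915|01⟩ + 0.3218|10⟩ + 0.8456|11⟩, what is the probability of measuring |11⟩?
0.715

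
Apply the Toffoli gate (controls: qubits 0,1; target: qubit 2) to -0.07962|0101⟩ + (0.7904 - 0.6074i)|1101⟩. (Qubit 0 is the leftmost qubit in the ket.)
-0.07962|0101⟩ + (0.7904 - 0.6074i)|1111⟩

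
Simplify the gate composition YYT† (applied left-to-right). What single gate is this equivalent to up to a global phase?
T†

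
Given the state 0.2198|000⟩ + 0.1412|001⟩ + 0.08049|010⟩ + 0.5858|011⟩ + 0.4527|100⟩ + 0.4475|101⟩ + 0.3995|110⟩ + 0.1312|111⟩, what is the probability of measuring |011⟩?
0.3432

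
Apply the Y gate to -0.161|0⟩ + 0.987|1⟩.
-0.987i|0⟩ - 0.161i|1⟩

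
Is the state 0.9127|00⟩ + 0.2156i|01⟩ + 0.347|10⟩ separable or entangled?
Entangled

Writing the state as a|00⟩ + b|01⟩ + c|10⟩ + d|11⟩, it is a product state iff ad − bc = 0.
Here (a, b, c, d) = (0.9127, 0.2156i, 0.347, 0): ad − bc = (0.9127)(0) − (0.2156i)(0.347) = -0.07481i ≠ 0, so the state is entangled.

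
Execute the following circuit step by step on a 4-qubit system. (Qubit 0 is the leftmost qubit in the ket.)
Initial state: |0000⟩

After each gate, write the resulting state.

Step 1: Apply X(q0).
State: |1000⟩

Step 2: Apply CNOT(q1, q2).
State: |1000⟩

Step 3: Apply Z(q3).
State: |1000⟩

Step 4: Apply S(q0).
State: i|1000⟩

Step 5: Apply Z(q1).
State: i|1000⟩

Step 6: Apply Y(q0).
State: |0000⟩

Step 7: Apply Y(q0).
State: i|1000⟩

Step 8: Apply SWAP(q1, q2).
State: i|1000⟩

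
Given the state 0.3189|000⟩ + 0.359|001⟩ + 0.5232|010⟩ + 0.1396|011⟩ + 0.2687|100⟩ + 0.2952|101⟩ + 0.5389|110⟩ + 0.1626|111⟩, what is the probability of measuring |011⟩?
0.01949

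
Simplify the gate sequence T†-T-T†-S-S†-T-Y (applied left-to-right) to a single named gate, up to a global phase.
Y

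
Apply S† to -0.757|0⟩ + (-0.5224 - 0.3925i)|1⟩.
-0.757|0⟩ + (-0.3925 + 0.5224i)|1⟩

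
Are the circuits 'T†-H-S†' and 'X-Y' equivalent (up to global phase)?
No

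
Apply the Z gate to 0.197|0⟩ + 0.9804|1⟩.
0.197|0⟩ - 0.9804|1⟩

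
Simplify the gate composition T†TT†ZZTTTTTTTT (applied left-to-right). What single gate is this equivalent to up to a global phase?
T†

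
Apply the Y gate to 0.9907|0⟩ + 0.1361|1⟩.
-0.1361i|0⟩ + 0.9907i|1⟩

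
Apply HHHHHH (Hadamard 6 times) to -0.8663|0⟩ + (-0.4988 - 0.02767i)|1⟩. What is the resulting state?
-0.8663|0⟩ + (-0.4988 - 0.02767i)|1⟩

H² = I, so an even number of Hadamards cancels: H^6 = I and the state is unchanged.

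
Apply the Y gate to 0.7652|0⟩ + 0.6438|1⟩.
-0.6438i|0⟩ + 0.7652i|1⟩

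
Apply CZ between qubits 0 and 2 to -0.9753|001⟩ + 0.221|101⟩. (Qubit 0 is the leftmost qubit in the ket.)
-0.9753|001⟩ - 0.221|101⟩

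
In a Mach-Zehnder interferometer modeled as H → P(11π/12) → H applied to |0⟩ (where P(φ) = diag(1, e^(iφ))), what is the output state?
(0.01704 + 0.1294i)|0⟩ + (0.983 - 0.1294i)|1⟩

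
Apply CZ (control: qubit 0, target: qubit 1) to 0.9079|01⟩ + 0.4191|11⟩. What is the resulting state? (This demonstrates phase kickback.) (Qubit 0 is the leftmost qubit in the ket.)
0.9079|01⟩ - 0.4191|11⟩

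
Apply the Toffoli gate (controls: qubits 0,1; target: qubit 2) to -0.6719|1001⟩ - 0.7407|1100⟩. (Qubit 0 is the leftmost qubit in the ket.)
-0.6719|1001⟩ - 0.7407|1110⟩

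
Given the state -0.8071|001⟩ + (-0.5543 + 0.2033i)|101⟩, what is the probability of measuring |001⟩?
0.6514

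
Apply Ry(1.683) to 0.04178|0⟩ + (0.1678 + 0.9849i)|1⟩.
(-0.09728 - 0.7344i)|0⟩ + (0.143 + 0.6563i)|1⟩

Ry(1.683) = [[cos(θ/2), −sin(θ/2)], [sin(θ/2), cos(θ/2)]]; θ = 1.683, cos(θ/2) ≈ 0.666345, sin(θ/2) ≈ 0.745643.
With a = amp(|0⟩) = 0.04178 and b = amp(|1⟩) = (0.1678 + 0.9849i):
new amp(|0⟩) = (0.666345)·a + (-0.745643)·b = (-0.09728 - 0.7344i)
new amp(|1⟩) = (0.745643)·a + (0.666345)·b = (0.143 + 0.6563i)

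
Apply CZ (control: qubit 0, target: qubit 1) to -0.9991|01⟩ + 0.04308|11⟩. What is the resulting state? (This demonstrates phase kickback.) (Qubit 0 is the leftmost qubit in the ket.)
-0.9991|01⟩ - 0.04308|11⟩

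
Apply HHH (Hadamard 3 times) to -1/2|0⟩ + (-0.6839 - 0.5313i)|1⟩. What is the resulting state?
(-0.8371 - 0.3757i)|0⟩ + (0.13 + 0.3757i)|1⟩

H² = I, so H^3 = H: a single Hadamard. With (a, b) = (-1/2, (-0.6839 - 0.5313i)), H gives ((a + b)/√2, (a − b)/√2) = ((-0.8371 - 0.3757i), (0.13 + 0.3757i)).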